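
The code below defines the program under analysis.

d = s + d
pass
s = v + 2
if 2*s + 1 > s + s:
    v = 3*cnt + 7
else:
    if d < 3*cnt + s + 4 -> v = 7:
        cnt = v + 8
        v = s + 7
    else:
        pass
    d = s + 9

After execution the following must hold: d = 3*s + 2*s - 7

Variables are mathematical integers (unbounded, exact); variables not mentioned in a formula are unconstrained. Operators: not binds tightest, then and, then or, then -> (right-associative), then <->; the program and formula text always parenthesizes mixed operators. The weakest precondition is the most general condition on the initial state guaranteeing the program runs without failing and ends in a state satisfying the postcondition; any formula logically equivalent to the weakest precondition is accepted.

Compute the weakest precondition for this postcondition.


Working backward. After the program, the postcondition d = 3*s + 2*s - 7 must hold; in canonical form it is d = 5*s - 7.
Then branch requires d = 5*s - 7; else branch requires ((d < 3*cnt + s + 4 -> v = 7) -> 4*s = 16) and ((not (d < 3*cnt + s + 4 -> v = 7)) -> 4*s = 16).
Before the if: d = 5*s - 7
Before s := v + 2: d = 5*v + 3
Before skip: d = 5*v + 3
Before d := s + d: d + s = 5*v + 3
Answer: WP = d + s = 5*v + 3


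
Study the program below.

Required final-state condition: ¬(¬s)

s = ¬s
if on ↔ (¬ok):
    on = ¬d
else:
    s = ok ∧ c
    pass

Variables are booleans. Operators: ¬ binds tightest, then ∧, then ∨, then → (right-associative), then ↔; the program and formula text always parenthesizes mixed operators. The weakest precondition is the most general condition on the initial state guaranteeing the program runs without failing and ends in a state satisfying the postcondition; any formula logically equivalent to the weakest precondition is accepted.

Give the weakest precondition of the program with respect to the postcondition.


Working backward. After the program, the postcondition ¬(¬s) must hold; in canonical form it is s.
Then branch requires s; else branch requires ok ∧ c.
Before the if: ((on ↔ (¬ok)) → s) ∧ ((¬(on ↔ (¬ok))) → (ok ∧ c))
Before s := ¬s: ((on ↔ (¬ok)) → (¬s)) ∧ ((¬(on ↔ (¬ok))) → (ok ∧ c))
Answer: WP = ((on ↔ (¬ok)) → (¬s)) ∧ ((¬(on ↔ (¬ok))) → (ok ∧ c))


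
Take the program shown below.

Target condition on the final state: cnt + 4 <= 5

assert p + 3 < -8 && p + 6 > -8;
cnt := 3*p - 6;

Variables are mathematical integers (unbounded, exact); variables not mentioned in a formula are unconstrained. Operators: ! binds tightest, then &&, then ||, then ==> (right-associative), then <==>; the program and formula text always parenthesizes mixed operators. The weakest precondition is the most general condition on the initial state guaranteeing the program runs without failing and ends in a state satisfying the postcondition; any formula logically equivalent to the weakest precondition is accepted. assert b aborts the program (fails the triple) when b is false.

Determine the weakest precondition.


Working backward. After the program, the postcondition cnt + 4 <= 5 must hold; in canonical form it is cnt <= 1.
Before cnt := 3*p - 6: 3*p <= 7
Before assert p + 3 < -8 && p + 6 > -8: p < -11 && p > -14 && 3*p <= 7
Answer: WP = p < -11 && p > -14 && 3*p <= 7


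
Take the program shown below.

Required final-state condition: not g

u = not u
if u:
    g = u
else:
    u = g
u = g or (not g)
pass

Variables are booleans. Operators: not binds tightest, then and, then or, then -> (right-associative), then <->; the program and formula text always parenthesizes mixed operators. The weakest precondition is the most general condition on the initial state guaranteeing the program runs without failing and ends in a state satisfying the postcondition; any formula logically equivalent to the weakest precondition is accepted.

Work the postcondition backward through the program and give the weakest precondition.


Working backward. After the program, not g must hold.
Before skip: not g
Before u := g or (not g): not g
Then branch requires not u; else branch requires not g.
Before the if: (u -> (not u)) and ((not u) -> (not g))
Before u := not u: ((not u) -> u) and (u -> (not g))
Answer: WP = ((not u) -> u) and (u -> (not g))


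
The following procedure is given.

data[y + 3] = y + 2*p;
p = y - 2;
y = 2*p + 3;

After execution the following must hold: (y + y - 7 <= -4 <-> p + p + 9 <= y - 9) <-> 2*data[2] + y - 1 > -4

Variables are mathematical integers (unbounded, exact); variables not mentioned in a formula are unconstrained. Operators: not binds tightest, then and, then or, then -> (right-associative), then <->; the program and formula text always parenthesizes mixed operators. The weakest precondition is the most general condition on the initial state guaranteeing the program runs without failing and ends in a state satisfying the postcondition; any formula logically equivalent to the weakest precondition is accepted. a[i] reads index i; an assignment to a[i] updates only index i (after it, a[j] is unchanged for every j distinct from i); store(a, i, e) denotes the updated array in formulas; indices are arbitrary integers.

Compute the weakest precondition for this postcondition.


Working backward. After the program, the postcondition (y + y - 7 <= -4 <-> p + p + 9 <= y - 9) <-> 2*data[2] + y - 1 > -4 must hold; in canonical form it is (2*y <= 3 <-> 2*p <= y - 18) <-> 2*data[2] + y > -3.
Before y := 2*p + 3: (not (4*p <= -3)) <-> 2*data[2] + 2*p > -6
Before p := y - 2: (not (4*y <= 5)) <-> 2*data[2] + 2*y > -2
Before data[y + 3] := y + 2*p: (not (4*y <= 5)) <-> 2*store(data, y + 3, 2*p + y)[2] + 2*y > -2
Answer: WP = (not (4*y <= 5)) <-> 2*store(data, y + 3, 2*p + y)[2] + 2*y > -2


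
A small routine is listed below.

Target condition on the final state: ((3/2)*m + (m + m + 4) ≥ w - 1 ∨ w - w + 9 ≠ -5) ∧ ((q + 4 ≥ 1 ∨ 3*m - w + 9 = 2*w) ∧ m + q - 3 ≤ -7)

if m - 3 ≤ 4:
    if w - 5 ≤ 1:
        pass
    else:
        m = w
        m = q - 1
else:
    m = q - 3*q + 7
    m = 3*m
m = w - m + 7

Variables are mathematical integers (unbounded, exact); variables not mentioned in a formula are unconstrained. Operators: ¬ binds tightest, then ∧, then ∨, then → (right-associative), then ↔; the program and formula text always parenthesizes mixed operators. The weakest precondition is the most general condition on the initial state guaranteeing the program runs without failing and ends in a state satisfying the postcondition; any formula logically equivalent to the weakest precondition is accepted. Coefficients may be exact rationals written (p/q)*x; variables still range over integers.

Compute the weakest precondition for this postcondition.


Working backward. After the program, the postcondition ((3/2)*m + (m + m + 4) ≥ w - 1 ∨ w - w + 9 ≠ -5) ∧ ((q + 4 ≥ 1 ∨ 3*m - w + 9 = 2*w) ∧ m + q - 3 ≤ -7) must hold; in canonical form it is (q ≥ -3 ∨ 3*m = 3*w - 9) ∧ m + q ≤ -4.
Before m := w - m + 7: (q ≥ -3 ∨ 3*m = 30) ∧ q + w ≤ m - 11
Then branch requires (w ≤ 6 → ((q ≥ -3 ∨ 3*m = 30) ∧ q + w ≤ m - 11)) ∧ ((¬(w ≤ 6)) → ((q ≥ -3 ∨ 3*q = 33) ∧ w ≤ -12)); else branch requires (q ≥ -3 ∨ 18*q = 33) ∧ 7*q + w ≤ 10.
Before the if: (m ≤ 7 → ((w ≤ 6 → ((q ≥ -3 ∨ 3*m = 30) ∧ q + w ≤ m - 11)) ∧ ((¬(w ≤ 6)) → ((q ≥ -3 ∨ 3*q = 33) ∧ w ≤ -12)))) ∧ ((¬(m ≤ 7)) → ((q ≥ -3 ∨ 18*q = 33) ∧ 7*q + w ≤ 10))
Answer: WP = (m ≤ 7 → ((w ≤ 6 → ((q ≥ -3 ∨ 3*m = 30) ∧ q + w ≤ m - 11)) ∧ ((¬(w ≤ 6)) → ((q ≥ -3 ∨ 3*q = 33) ∧ w ≤ -12)))) ∧ ((¬(m ≤ 7)) → ((q ≥ -3 ∨ 18*q = 33) ∧ 7*q + w ≤ 10))


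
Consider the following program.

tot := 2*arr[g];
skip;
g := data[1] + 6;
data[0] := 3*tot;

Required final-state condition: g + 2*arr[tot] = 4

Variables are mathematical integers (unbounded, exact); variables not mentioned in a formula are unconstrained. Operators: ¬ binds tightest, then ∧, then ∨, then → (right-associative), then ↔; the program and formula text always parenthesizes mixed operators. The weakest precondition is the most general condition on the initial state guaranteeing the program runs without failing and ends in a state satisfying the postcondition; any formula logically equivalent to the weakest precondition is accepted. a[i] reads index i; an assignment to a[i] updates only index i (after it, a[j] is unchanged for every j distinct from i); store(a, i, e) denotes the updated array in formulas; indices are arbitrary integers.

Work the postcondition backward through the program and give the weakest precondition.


Working backward. After the program, the postcondition g + 2*arr[tot] = 4 must hold; in canonical form it is 2*arr[tot] + g = 4.
Before data[0] := 3*tot: 2*arr[tot] + g = 4
Before g := data[1] + 6: 2*arr[tot] + data[1] = -2
Before skip: 2*arr[tot] + data[1] = -2
Before tot := 2*arr[g]: 2*arr[2*arr[g]] + data[1] = -2
Answer: WP = 2*arr[2*arr[g]] + data[1] = -2


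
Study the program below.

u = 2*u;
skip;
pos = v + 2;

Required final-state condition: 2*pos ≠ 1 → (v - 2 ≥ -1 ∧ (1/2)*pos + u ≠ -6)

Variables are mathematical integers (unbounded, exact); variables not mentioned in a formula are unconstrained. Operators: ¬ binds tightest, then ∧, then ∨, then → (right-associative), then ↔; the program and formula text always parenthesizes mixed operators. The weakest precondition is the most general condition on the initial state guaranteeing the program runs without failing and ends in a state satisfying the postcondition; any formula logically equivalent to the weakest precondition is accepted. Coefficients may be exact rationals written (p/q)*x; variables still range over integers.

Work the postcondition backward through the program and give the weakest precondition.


Working backward. After the program, the postcondition 2*pos ≠ 1 → (v - 2 ≥ -1 ∧ (1/2)*pos + u ≠ -6) must hold; in canonical form it is 2*pos ≠ 1 → (v ≥ 1 ∧ (1/2)*pos + u ≠ -6).
Before pos := v + 2: 2*v ≠ -3 → (v ≥ 1 ∧ u + (1/2)*v ≠ -7)
Before skip: 2*v ≠ -3 → (v ≥ 1 ∧ u + (1/2)*v ≠ -7)
Before u := 2*u: 2*v ≠ -3 → (v ≥ 1 ∧ 2*u + (1/2)*v ≠ -7)
Answer: WP = 2*v ≠ -3 → (v ≥ 1 ∧ 2*u + (1/2)*v ≠ -7)


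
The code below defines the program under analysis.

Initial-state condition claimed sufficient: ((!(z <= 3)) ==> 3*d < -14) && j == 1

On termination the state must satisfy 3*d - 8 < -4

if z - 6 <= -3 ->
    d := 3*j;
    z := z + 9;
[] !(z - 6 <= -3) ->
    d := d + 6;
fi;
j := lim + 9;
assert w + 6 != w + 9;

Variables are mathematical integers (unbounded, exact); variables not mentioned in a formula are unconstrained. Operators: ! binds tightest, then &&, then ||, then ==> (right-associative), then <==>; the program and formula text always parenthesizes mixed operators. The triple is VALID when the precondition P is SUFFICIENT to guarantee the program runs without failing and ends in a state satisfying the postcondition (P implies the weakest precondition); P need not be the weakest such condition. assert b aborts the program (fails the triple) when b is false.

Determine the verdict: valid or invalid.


Working backward. After the program, the postcondition 3*d - 8 < -4 must hold; in canonical form it is 3*d < 4.
Before assert w + 6 != w + 9: 3*d < 4
Before j := lim + 9: 3*d < 4
Then branch requires 9*j < 4; else branch requires 3*d < -14.
Before the if: (z <= 3 ==> 9*j < 4) && ((!(z <= 3)) ==> 3*d < -14)
The weakest precondition is (z <= 3 ==> 9*j < 4) && ((!(z <= 3)) ==> 3*d < -14).
Check whether ((!(z <= 3)) ==> 3*d < -14) && j == 1 implies it.
Countermodel: at the initial state d = 0, j = 1, z = 3, the precondition holds but the weakest precondition fails.
Answer: invalid


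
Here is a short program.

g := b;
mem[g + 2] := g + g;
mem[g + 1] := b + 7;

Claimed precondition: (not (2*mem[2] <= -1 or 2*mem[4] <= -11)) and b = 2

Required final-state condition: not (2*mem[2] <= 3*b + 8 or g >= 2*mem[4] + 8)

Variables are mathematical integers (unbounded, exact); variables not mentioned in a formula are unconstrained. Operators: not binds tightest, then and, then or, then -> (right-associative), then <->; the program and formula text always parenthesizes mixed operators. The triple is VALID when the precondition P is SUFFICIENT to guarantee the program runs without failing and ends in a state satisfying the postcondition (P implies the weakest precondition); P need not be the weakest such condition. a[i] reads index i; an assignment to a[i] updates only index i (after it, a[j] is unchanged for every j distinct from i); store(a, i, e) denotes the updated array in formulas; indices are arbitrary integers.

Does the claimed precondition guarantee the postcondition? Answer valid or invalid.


Working backward. After the program, not (2*mem[2] <= 3*b + 8 or g >= 2*mem[4] + 8) must hold.
Before mem[g + 1] := b + 7: not (2*store(mem, g + 1, b + 7)[2] <= 3*b + 8 or g >= 2*store(mem, g + 1, b + 7)[4] + 8)
Before mem[g + 2] := g + g: not (2*store(store(mem, g + 2, 2*g), g + 1, b + 7)[2] <= 3*b + 8 or g >= 2*store(store(mem, g + 2, 2*g), g + 1, b + 7)[4] + 8)
Before g := b: not (2*store(store(mem, b + 2, 2*b), b + 1, b + 7)[2] <= 3*b + 8 or b >= 2*store(store(mem, b + 2, 2*b), b + 1, b + 7)[4] + 8)
The weakest precondition is not (2*store(store(mem, b + 2, 2*b), b + 1, b + 7)[2] <= 3*b + 8 or b >= 2*store(store(mem, b + 2, 2*b), b + 1, b + 7)[4] + 8).
Check whether (not (2*mem[2] <= -1 or 2*mem[4] <= -11)) and b = 2 implies it.
Countermodel: at the initial state b = 2, mem = {[2] = 0, [3] = 17422, [4] = 17422, elsewhere 17422}, the precondition holds but the weakest precondition fails.
Answer: invalid


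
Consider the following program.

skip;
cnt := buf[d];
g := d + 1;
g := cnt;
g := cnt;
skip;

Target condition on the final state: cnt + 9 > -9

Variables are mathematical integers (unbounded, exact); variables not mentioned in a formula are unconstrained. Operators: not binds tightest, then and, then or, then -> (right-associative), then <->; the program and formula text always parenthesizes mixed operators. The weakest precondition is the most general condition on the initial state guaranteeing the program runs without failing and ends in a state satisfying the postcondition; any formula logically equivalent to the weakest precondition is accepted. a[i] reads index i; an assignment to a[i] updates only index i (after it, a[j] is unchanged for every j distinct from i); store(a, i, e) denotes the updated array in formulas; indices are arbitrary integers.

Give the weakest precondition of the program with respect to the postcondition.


Working backward. After the program, the postcondition cnt + 9 > -9 must hold; in canonical form it is cnt > -18.
Before skip: cnt > -18
Before g := cnt: cnt > -18
Before g := cnt: cnt > -18
Before g := d + 1: cnt > -18
Before cnt := buf[d]: buf[d] > -18
Before skip: buf[d] > -18
Answer: WP = buf[d] > -18


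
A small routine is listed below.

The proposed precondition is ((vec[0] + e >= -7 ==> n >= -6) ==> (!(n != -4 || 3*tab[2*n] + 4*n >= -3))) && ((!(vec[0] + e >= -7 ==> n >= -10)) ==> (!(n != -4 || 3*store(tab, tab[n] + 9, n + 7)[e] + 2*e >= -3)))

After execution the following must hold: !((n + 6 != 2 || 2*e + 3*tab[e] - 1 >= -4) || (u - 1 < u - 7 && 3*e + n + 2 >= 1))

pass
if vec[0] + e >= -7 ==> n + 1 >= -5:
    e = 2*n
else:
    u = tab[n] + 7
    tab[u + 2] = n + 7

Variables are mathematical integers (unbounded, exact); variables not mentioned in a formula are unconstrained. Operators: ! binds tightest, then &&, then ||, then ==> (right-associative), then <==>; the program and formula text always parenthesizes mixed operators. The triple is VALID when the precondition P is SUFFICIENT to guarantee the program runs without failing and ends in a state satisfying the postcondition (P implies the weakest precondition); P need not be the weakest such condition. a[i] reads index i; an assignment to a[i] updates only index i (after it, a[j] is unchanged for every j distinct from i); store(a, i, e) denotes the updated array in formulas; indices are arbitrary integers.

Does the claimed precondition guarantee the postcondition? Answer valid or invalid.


Working backward. After the program, the postcondition !((n + 6 != 2 || 2*e + 3*tab[e] - 1 >= -4) || (u - 1 < u - 7 && 3*e + n + 2 >= 1)) must hold; in canonical form it is !(n != -4 || 3*tab[e] + 2*e >= -3).
Then branch requires !(n != -4 || 3*tab[2*n] + 4*n >= -3); else branch requires !(n != -4 || 3*store(tab, tab[n] + 9, n + 7)[e] + 2*e >= -3).
Before the if: ((vec[0] + e >= -7 ==> n >= -6) ==> (!(n != -4 || 3*tab[2*n] + 4*n >= -3))) && ((!(vec[0] + e >= -7 ==> n >= -6)) ==> (!(n != -4 || 3*store(tab, tab[n] + 9, n + 7)[e] + 2*e >= -3)))
Before skip: ((vec[0] + e >= -7 ==> n >= -6) ==> (!(n != -4 || 3*tab[2*n] + 4*n >= -3))) && ((!(vec[0] + e >= -7 ==> n >= -6)) ==> (!(n != -4 || 3*store(tab, tab[n] + 9, n + 7)[e] + 2*e >= -3)))
The weakest precondition is ((vec[0] + e >= -7 ==> n >= -6) ==> (!(n != -4 || 3*tab[2*n] + 4*n >= -3))) && ((!(vec[0] + e >= -7 ==> n >= -6)) ==> (!(n != -4 || 3*store(tab, tab[n] + 9, n + 7)[e] + 2*e >= -3))).
Check whether ((vec[0] + e >= -7 ==> n >= -6) ==> (!(n != -4 || 3*tab[2*n] + 4*n >= -3))) && ((!(vec[0] + e >= -7 ==> n >= -10)) ==> (!(n != -4 || 3*store(tab, tab[n] + 9, n + 7)[e] + 2*e >= -3))) implies it.
Countermodel: at the initial state e = 0, n = -7, tab = {[-14] = 2, [-7] = 2, [0] = 2, [11] = 2, elsewhere 2}, vec = {[-14] = -7, [-7] = -7, [0] = -7, [11] = -7, elsewhere -7}, the precondition holds but the weakest precondition fails.
Answer: invalid


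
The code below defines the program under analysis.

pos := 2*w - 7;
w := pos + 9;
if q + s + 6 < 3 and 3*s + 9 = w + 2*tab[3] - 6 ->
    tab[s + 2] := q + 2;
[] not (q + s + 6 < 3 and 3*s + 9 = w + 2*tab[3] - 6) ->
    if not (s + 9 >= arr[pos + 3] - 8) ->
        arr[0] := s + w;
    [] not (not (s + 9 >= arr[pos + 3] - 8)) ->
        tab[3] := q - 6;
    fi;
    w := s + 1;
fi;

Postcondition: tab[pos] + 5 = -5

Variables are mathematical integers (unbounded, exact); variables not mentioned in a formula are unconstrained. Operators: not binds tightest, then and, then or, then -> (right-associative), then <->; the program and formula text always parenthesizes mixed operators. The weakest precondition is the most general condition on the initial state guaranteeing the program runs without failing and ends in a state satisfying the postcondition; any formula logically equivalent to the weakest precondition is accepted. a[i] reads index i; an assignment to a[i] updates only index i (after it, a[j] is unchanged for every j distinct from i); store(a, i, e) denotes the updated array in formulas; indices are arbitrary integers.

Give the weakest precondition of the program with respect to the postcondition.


Working backward. After the program, the postcondition tab[pos] + 5 = -5 must hold; in canonical form it is tab[pos] = -10.
Then branch requires store(tab, s + 2, q + 2)[pos] = -10; else branch requires ((not (s >= arr[pos + 3] - 17)) -> tab[pos] = -10) and (s >= arr[pos + 3] - 17 -> store(tab, 3, q - 6)[pos] = -10).
Before the if: ((q + s < -3 and 3*s = 2*tab[3] + w - 15) -> store(tab, s + 2, q + 2)[pos] = -10) and ((not (q + s < -3 and 3*s = 2*tab[3] + w - 15)) -> (((not (s >= arr[pos + 3] - 17)) -> tab[pos] = -10) and (s >= arr[pos + 3] - 17 -> store(tab, 3, q - 6)[pos] = -10)))
Before w := pos + 9: ((q + s < -3 and 3*s = 2*tab[3] + pos - 6) -> store(tab, s + 2, q + 2)[pos] = -10) and ((not (q + s < -3 and 3*s = 2*tab[3] + pos - 6)) -> (((not (s >= arr[pos + 3] - 17)) -> tab[pos] = -10) and (s >= arr[pos + 3] - 17 -> store(tab, 3, q - 6)[pos] = -10)))
Before pos := 2*w - 7: ((q + s < -3 and 3*s = 2*tab[3] + 2*w - 13) -> store(tab, s + 2, q + 2)[2*w - 7] = -10) and ((not (q + s < -3 and 3*s = 2*tab[3] + 2*w - 13)) -> (((not (s >= arr[2*w - 4] - 17)) -> tab[2*w - 7] = -10) and (s >= arr[2*w - 4] - 17 -> store(tab, 3, q - 6)[2*w - 7] = -10)))
Answer: WP = ((q + s < -3 and 3*s = 2*tab[3] + 2*w - 13) -> store(tab, s + 2, q + 2)[2*w - 7] = -10) and ((not (q + s < -3 and 3*s = 2*tab[3] + 2*w - 13)) -> (((not (s >= arr[2*w - 4] - 17)) -> tab[2*w - 7] = -10) and (s >= arr[2*w - 4] - 17 -> store(tab, 3, q - 6)[2*w - 7] = -10)))


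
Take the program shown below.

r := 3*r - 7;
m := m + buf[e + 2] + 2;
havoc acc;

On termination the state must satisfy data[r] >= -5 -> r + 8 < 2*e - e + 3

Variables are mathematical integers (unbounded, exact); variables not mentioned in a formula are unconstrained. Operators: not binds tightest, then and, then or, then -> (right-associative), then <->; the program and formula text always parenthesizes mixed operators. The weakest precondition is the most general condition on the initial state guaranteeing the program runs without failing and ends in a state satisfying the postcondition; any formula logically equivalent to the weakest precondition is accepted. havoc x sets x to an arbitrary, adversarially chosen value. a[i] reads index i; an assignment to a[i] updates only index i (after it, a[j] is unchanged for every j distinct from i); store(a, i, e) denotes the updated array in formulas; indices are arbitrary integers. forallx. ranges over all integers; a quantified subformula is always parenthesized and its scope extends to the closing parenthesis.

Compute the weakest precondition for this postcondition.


Working backward. After the program, the postcondition data[r] >= -5 -> r + 8 < 2*e - e + 3 must hold; in canonical form it is data[r] >= -5 -> r < e - 5.
Before havoc acc: data[r] >= -5 -> r < e - 5
Before m := m + buf[e + 2] + 2: data[r] >= -5 -> r < e - 5
Before r := 3*r - 7: data[3*r - 7] >= -5 -> 3*r < e + 2
Answer: WP = data[3*r - 7] >= -5 -> 3*r < e + 2


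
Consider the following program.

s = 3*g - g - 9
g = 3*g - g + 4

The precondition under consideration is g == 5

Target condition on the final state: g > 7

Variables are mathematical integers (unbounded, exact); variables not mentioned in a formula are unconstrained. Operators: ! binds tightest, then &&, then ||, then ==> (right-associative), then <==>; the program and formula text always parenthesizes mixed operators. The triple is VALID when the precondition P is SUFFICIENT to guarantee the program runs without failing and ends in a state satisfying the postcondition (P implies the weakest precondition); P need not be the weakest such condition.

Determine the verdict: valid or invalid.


Working backward. After the program, g > 7 must hold.
Before g := 3*g - g + 4: 2*g > 3
Before s := 3*g - g - 9: 2*g > 3
The weakest precondition is 2*g > 3.
Check whether g == 5 implies it.
Every state satisfying the precondition satisfies the weakest precondition: the implication holds.
Answer: valid


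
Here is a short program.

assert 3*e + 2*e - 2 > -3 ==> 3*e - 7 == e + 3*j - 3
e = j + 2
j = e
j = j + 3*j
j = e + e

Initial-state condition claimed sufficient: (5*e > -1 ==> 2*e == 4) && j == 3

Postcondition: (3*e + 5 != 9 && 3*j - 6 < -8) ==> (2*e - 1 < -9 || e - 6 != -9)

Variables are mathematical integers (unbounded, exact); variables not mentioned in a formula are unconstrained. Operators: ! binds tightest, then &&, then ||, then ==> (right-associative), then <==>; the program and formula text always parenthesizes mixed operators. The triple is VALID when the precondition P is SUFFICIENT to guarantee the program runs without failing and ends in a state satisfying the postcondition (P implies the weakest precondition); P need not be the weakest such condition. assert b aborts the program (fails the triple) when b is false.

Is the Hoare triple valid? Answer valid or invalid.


Working backward. After the program, the postcondition (3*e + 5 != 9 && 3*j - 6 < -8) ==> (2*e - 1 < -9 || e - 6 != -9) must hold; in canonical form it is (3*e != 4 && 3*j < -2) ==> (2*e < -8 || e != -3).
Before j := e + e: (3*e != 4 && 6*e < -2) ==> (2*e < -8 || e != -3)
Before j := j + 3*j: (3*e != 4 && 6*e < -2) ==> (2*e < -8 || e != -3)
Before j := e: (3*e != 4 && 6*e < -2) ==> (2*e < -8 || e != -3)
Before e := j + 2: (3*j != -2 && 6*j < -14) ==> (2*j < -12 || j != -5)
Before assert 3*e + 2*e - 2 > -3 ==> 3*e - 7 == e + 3*j - 3: (5*e > -1 ==> 2*e == 3*j + 4) && ((3*j != -2 && 6*j < -14) ==> (2*j < -12 || j != -5))
The weakest precondition is (5*e > -1 ==> 2*e == 3*j + 4) && ((3*j != -2 && 6*j < -14) ==> (2*j < -12 || j != -5)).
Check whether (5*e > -1 ==> 2*e == 4) && j == 3 implies it.
Countermodel: at the initial state e = 2, j = 3, the precondition holds but the weakest precondition fails.
Answer: invalid


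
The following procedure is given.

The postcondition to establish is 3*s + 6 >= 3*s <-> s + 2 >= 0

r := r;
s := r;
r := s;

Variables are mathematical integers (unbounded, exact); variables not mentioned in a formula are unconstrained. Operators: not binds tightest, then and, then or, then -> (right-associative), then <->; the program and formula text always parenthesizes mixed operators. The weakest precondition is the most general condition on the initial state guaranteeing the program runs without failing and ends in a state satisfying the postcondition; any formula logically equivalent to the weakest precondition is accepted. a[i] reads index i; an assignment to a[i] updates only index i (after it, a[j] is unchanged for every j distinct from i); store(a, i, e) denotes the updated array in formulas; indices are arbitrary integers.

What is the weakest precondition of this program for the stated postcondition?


Working backward. After the program, the postcondition 3*s + 6 >= 3*s <-> s + 2 >= 0 must hold; in canonical form it is s >= -2.
Before r := s: s >= -2
Before s := r: r >= -2
Before r := r: r >= -2
Answer: WP = r >= -2


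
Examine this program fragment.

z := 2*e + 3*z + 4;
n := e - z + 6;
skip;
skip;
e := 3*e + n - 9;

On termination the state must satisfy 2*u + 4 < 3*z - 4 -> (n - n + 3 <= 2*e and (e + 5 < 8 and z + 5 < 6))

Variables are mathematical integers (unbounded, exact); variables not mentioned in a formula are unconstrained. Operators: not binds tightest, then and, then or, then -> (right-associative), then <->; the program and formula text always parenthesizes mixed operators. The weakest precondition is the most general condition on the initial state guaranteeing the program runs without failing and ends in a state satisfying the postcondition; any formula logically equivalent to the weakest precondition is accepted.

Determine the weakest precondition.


Working backward. After the program, the postcondition 2*u + 4 < 3*z - 4 -> (n - n + 3 <= 2*e and (e + 5 < 8 and z + 5 < 6)) must hold; in canonical form it is 2*u < 3*z - 8 -> (2*e >= 3 and e < 3 and z < 1).
Before e := 3*e + n - 9: 2*u < 3*z - 8 -> (6*e + 2*n >= 21 and 3*e + n < 12 and z < 1)
Before skip: 2*u < 3*z - 8 -> (6*e + 2*n >= 21 and 3*e + n < 12 and z < 1)
Before skip: 2*u < 3*z - 8 -> (6*e + 2*n >= 21 and 3*e + n < 12 and z < 1)
Before n := e - z + 6: 2*u < 3*z - 8 -> (8*e >= 2*z + 9 and 4*e < z + 6 and z < 1)
Before z := 2*e + 3*z + 4: 2*u < 6*e + 9*z + 4 -> (4*e >= 6*z + 17 and 2*e < 3*z + 10 and 2*e + 3*z < -3)
Answer: WP = 2*u < 6*e + 9*z + 4 -> (4*e >= 6*z + 17 and 2*e < 3*z + 10 and 2*e + 3*z < -3)


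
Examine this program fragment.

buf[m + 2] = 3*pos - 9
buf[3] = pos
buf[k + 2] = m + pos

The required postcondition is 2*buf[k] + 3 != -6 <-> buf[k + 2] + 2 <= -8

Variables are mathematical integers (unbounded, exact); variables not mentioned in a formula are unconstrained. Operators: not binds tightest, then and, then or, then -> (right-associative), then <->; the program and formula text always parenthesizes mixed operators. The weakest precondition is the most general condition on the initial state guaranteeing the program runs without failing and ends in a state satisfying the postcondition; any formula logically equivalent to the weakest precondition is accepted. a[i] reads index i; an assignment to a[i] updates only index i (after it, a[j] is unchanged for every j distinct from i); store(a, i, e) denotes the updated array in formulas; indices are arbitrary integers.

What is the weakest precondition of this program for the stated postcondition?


Working backward. After the program, the postcondition 2*buf[k] + 3 != -6 <-> buf[k + 2] + 2 <= -8 must hold; in canonical form it is 2*buf[k] != -9 <-> buf[k + 2] <= -10.
Before buf[k + 2] := m + pos: 2*store(buf, k + 2, m + pos)[k] != -9 <-> store(buf, k + 2, m + pos)[k + 2] <= -10
Before buf[3] := pos: 2*store(store(buf, 3, pos), k + 2, m + pos)[k] != -9 <-> store(store(buf, 3, pos), k + 2, m + pos)[k + 2] <= -10
Before buf[m + 2] := 3*pos - 9: 2*store(store(store(buf, m + 2, 3*pos - 9), 3, pos), k + 2, m + pos)[k] != -9 <-> store(store(store(buf, m + 2, 3*pos - 9), 3, pos), k + 2, m + pos)[k + 2] <= -10
Answer: WP = 2*store(store(store(buf, m + 2, 3*pos - 9), 3, pos), k + 2, m + pos)[k] != -9 <-> store(store(store(buf, m + 2, 3*pos - 9), 3, pos), k + 2, m + pos)[k + 2] <= -10


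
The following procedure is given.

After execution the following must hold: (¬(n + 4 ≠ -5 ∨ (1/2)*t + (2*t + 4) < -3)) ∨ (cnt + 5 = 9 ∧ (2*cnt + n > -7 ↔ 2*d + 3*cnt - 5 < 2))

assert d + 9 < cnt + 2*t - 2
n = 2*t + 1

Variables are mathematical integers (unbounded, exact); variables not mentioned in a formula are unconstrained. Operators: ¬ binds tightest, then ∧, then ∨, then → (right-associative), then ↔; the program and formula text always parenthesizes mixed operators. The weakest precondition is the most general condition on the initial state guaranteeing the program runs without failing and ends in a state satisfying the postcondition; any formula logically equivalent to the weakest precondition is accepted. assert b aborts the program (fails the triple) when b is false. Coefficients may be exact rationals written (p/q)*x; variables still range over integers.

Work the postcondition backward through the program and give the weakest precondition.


Working backward. After the program, the postcondition (¬(n + 4 ≠ -5 ∨ (1/2)*t + (2*t + 4) < -3)) ∨ (cnt + 5 = 9 ∧ (2*cnt + n > -7 ↔ 2*d + 3*cnt - 5 < 2)) must hold; in canonical form it is (¬(n ≠ -9 ∨ (5/2)*t < -7)) ∨ (cnt = 4 ∧ (2*cnt + n > -7 ↔ 3*cnt + 2*d < 7)).
Before n := 2*t + 1: (¬(2*t ≠ -10 ∨ (5/2)*t < -7)) ∨ (cnt = 4 ∧ (2*cnt + 2*t > -8 ↔ 3*cnt + 2*d < 7))
Before assert d + 9 < cnt + 2*t - 2: d < cnt + 2*t - 11 ∧ ((¬(2*t ≠ -10 ∨ (5/2)*t < -7)) ∨ (cnt = 4 ∧ (2*cnt + 2*t > -8 ↔ 3*cnt + 2*d < 7)))
Answer: WP = d < cnt + 2*t - 11 ∧ ((¬(2*t ≠ -10 ∨ (5/2)*t < -7)) ∨ (cnt = 4 ∧ (2*cnt + 2*t > -8 ↔ 3*cnt + 2*d < 7)))


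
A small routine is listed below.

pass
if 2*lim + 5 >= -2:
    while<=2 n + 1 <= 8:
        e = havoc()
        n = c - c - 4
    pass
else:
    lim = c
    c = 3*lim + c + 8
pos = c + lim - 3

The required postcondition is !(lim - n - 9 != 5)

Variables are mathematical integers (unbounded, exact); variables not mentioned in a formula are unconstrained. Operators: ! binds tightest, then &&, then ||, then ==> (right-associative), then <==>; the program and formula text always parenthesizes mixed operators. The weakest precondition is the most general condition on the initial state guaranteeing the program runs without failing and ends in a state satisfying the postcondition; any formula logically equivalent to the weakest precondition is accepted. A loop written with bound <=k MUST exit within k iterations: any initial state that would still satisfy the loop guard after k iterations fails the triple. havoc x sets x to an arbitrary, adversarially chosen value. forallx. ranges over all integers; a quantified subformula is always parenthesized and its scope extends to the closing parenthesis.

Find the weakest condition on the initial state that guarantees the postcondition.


Working backward. After the program, the postcondition !(lim - n - 9 != 5) must hold; in canonical form it is !(lim != n + 14).
Before pos := c + lim - 3: !(lim != n + 14)
Then branch requires (!(n <= 7)) && ((!(n <= 7)) ==> (!(lim != n + 14))); else branch requires !(c != n + 14).
Before the if: (2*lim >= -7 ==> ((!(n <= 7)) && ((!(n <= 7)) ==> (!(lim != n + 14))))) && ((!(2*lim >= -7)) ==> (!(c != n + 14)))
Before skip: (2*lim >= -7 ==> ((!(n <= 7)) && ((!(n <= 7)) ==> (!(lim != n + 14))))) && ((!(2*lim >= -7)) ==> (!(c != n + 14)))
Answer: WP = (2*lim >= -7 ==> ((!(n <= 7)) && ((!(n <= 7)) ==> (!(lim != n + 14))))) && ((!(2*lim >= -7)) ==> (!(c != n + 14)))


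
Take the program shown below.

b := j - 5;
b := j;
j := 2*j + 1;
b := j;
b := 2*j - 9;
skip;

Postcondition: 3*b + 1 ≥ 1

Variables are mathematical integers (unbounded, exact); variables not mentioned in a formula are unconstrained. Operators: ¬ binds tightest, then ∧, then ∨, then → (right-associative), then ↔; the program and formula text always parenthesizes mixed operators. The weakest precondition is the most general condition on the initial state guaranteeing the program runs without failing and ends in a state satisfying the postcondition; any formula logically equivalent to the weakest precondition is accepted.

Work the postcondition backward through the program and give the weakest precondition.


Working backward. After the program, the postcondition 3*b + 1 ≥ 1 must hold; in canonical form it is 3*b ≥ 0.
Before skip: 3*b ≥ 0
Before b := 2*j - 9: 6*j ≥ 27
Before b := j: 6*j ≥ 27
Before j := 2*j + 1: 12*j ≥ 21
Before b := j: 12*j ≥ 21
Before b := j - 5: 12*j ≥ 21
Answer: WP = 12*j ≥ 21


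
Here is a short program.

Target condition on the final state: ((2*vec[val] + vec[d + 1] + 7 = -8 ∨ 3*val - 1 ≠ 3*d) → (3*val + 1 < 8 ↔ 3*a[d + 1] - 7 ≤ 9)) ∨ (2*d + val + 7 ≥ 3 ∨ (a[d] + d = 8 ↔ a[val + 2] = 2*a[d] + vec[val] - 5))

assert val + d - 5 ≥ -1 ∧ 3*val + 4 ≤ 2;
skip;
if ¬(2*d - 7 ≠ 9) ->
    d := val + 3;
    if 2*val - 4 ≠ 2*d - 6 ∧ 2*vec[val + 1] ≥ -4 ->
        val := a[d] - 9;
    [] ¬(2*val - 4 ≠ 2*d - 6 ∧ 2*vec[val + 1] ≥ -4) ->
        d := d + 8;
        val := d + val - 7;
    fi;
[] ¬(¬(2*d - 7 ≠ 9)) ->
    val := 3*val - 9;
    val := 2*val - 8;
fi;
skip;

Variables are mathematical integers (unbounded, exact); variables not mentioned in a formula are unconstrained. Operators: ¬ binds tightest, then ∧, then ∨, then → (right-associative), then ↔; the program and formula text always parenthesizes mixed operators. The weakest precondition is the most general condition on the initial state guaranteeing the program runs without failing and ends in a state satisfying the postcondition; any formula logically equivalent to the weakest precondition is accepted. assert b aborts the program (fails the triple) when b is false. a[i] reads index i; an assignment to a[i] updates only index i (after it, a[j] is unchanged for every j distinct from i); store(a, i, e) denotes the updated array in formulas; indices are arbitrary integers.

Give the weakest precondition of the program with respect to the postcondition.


Working backward. After the program, the postcondition ((2*vec[val] + vec[d + 1] + 7 = -8 ∨ 3*val - 1 ≠ 3*d) → (3*val + 1 < 8 ↔ 3*a[d + 1] - 7 ≤ 9)) ∨ (2*d + val + 7 ≥ 3 ∨ (a[d] + d = 8 ↔ a[val + 2] = 2*a[d] + vec[val] - 5)) must hold; in canonical form it is ((vec[d + 1] + 2*vec[val] = -15 ∨ 3*val ≠ 3*d + 1) → (3*val < 7 ↔ 3*a[d + 1] ≤ 16)) ∨ 2*d + val ≥ -4 ∨ (a[d] + d = 8 ↔ a[val + 2] = 2*a[d] + vec[val] - 5).
Before skip: ((vec[d + 1] + 2*vec[val] = -15 ∨ 3*val ≠ 3*d + 1) → (3*val < 7 ↔ 3*a[d + 1] ≤ 16)) ∨ 2*d + val ≥ -4 ∨ (a[d] + d = 8 ↔ a[val + 2] = 2*a[d] + vec[val] - 5)
Then branch requires (2*vec[val + 1] ≥ -4 → (((vec[val + 4] + 2*vec[a[val + 3] - 9] = -15 ∨ 3*a[val + 3] ≠ 3*val + 37) → (3*a[val + 3] < 34 ↔ 3*a[val + 4] ≤ 16)) ∨ a[val + 3] + 2*val ≥ -1 ∨ (a[val + 3] + val = 5 ↔ a[a[val + 3] - 7] = 2*a[val + 3] + vec[a[val + 3] - 9] - 5))) ∧ ((¬(2*vec[val + 1] ≥ -4)) → (((2*vec[2*val + 4] + vec[val + 12] = -15 ∨ 3*val ≠ 22) → (6*val < -5 ↔ 3*a[val + 12] ≤ 16)) ∨ 4*val ≥ -30 ∨ (a[val + 11] + val = -3 ↔ a[2*val + 6] = 2*a[val + 11] + vec[2*val + 4] - 5))); else branch requires ((vec[d + 1] + 2*vec[6*val - 26] = -15 ∨ 18*val ≠ 3*d + 79) → (18*val < 85 ↔ 3*a[d + 1] ≤ 16)) ∨ 2*d + 6*val ≥ 22 ∨ (a[d] + d = 8 ↔ a[6*val - 24] = 2*a[d] + vec[6*val - 26] - 5).
Before the if: ((¬(2*d ≠ 16)) → ((2*vec[val + 1] ≥ -4 → (((vec[val + 4] + 2*vec[a[val + 3] - 9] = -15 ∨ 3*a[val + 3] ≠ 3*val + 37) → (3*a[val + 3] < 34 ↔ 3*a[val + 4] ≤ 16)) ∨ a[val + 3] + 2*val ≥ -1 ∨ (a[val + 3] + val = 5 ↔ a[a[val + 3] - 7] = 2*a[val + 3] + vec[a[val + 3] - 9] - 5))) ∧ ((¬(2*vec[val + 1] ≥ -4)) → (((2*vec[2*val + 4] + vec[val + 12] = -15 ∨ 3*val ≠ 22) → (6*val < -5 ↔ 3*a[val + 12] ≤ 16)) ∨ 4*val ≥ -30 ∨ (a[val + 11] + val = -3 ↔ a[2*val + 6] = 2*a[val + 11] + vec[2*val + 4] - 5))))) ∧ (2*d ≠ 16 → (((vec[d + 1] + 2*vec[6*val - 26] = -15 ∨ 18*val ≠ 3*d + 79) → (18*val < 85 ↔ 3*a[d + 1] ≤ 16)) ∨ 2*d + 6*val ≥ 22 ∨ (a[d] + d = 8 ↔ a[6*val - 24] = 2*a[d] + vec[6*val - 26] - 5)))
Before skip: ((¬(2*d ≠ 16)) → ((2*vec[val + 1] ≥ -4 → (((vec[val + 4] + 2*vec[a[val + 3] - 9] = -15 ∨ 3*a[val + 3] ≠ 3*val + 37) → (3*a[val + 3] < 34 ↔ 3*a[val + 4] ≤ 16)) ∨ a[val + 3] + 2*val ≥ -1 ∨ (a[val + 3] + val = 5 ↔ a[a[val + 3] - 7] = 2*a[val + 3] + vec[a[val + 3] - 9] - 5))) ∧ ((¬(2*vec[val + 1] ≥ -4)) → (((2*vec[2*val + 4] + vec[val + 12] = -15 ∨ 3*val ≠ 22) → (6*val < -5 ↔ 3*a[val + 12] ≤ 16)) ∨ 4*val ≥ -30 ∨ (a[val + 11] + val = -3 ↔ a[2*val + 6] = 2*a[val + 11] + vec[2*val + 4] - 5))))) ∧ (2*d ≠ 16 → (((vec[d + 1] + 2*vec[6*val - 26] = -15 ∨ 18*val ≠ 3*d + 79) → (18*val < 85 ↔ 3*a[d + 1] ≤ 16)) ∨ 2*d + 6*val ≥ 22 ∨ (a[d] + d = 8 ↔ a[6*val - 24] = 2*a[d] + vec[6*val - 26] - 5)))
Before assert val + d - 5 ≥ -1 ∧ 3*val + 4 ≤ 2: d + val ≥ 4 ∧ 3*val ≤ -2 ∧ ((¬(2*d ≠ 16)) → ((2*vec[val + 1] ≥ -4 → (((vec[val + 4] + 2*vec[a[val + 3] - 9] = -15 ∨ 3*a[val + 3] ≠ 3*val + 37) → (3*a[val + 3] < 34 ↔ 3*a[val + 4] ≤ 16)) ∨ a[val + 3] + 2*val ≥ -1 ∨ (a[val + 3] + val = 5 ↔ a[a[val + 3] - 7] = 2*a[val + 3] + vec[a[val + 3] - 9] - 5))) ∧ ((¬(2*vec[val + 1] ≥ -4)) → (((2*vec[2*val + 4] + vec[val + 12] = -15 ∨ 3*val ≠ 22) → (6*val < -5 ↔ 3*a[val + 12] ≤ 16)) ∨ 4*val ≥ -30 ∨ (a[val + 11] + val = -3 ↔ a[2*val + 6] = 2*a[val + 11] + vec[2*val + 4] - 5))))) ∧ (2*d ≠ 16 → (((vec[d + 1] + 2*vec[6*val - 26] = -15 ∨ 18*val ≠ 3*d + 79) → (18*val < 85 ↔ 3*a[d + 1] ≤ 16)) ∨ 2*d + 6*val ≥ 22 ∨ (a[d] + d = 8 ↔ a[6*val - 24] = 2*a[d] + vec[6*val - 26] - 5)))
Answer: WP = d + val ≥ 4 ∧ 3*val ≤ -2 ∧ ((¬(2*d ≠ 16)) → ((2*vec[val + 1] ≥ -4 → (((vec[val + 4] + 2*vec[a[val + 3] - 9] = -15 ∨ 3*a[val + 3] ≠ 3*val + 37) → (3*a[val + 3] < 34 ↔ 3*a[val + 4] ≤ 16)) ∨ a[val + 3] + 2*val ≥ -1 ∨ (a[val + 3] + val = 5 ↔ a[a[val + 3] - 7] = 2*a[val + 3] + vec[a[val + 3] - 9] - 5))) ∧ ((¬(2*vec[val + 1] ≥ -4)) → (((2*vec[2*val + 4] + vec[val + 12] = -15 ∨ 3*val ≠ 22) → (6*val < -5 ↔ 3*a[val + 12] ≤ 16)) ∨ 4*val ≥ -30 ∨ (a[val + 11] + val = -3 ↔ a[2*val + 6] = 2*a[val + 11] + vec[2*val + 4] - 5))))) ∧ (2*d ≠ 16 → (((vec[d + 1] + 2*vec[6*val - 26] = -15 ∨ 18*val ≠ 3*d + 79) → (18*val < 85 ↔ 3*a[d + 1] ≤ 16)) ∨ 2*d + 6*val ≥ 22 ∨ (a[d] + d = 8 ↔ a[6*val - 24] = 2*a[d] + vec[6*val - 26] - 5)))


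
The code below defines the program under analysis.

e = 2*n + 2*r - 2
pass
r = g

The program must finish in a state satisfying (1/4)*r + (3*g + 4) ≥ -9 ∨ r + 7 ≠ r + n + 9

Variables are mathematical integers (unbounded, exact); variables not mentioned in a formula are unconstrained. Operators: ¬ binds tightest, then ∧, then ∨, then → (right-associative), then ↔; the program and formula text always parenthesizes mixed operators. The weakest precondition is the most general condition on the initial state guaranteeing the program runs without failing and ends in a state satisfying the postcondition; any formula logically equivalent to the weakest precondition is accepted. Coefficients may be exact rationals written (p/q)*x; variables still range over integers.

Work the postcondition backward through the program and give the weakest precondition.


Working backward. After the program, the postcondition (1/4)*r + (3*g + 4) ≥ -9 ∨ r + 7 ≠ r + n + 9 must hold; in canonical form it is 3*g + (1/4)*r ≥ -13 ∨ n ≠ -2.
Before r := g: (13/4)*g ≥ -13 ∨ n ≠ -2
Before skip: (13/4)*g ≥ -13 ∨ n ≠ -2
Before e := 2*n + 2*r - 2: (13/4)*g ≥ -13 ∨ n ≠ -2
Answer: WP = (13/4)*g ≥ -13 ∨ n ≠ -2
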